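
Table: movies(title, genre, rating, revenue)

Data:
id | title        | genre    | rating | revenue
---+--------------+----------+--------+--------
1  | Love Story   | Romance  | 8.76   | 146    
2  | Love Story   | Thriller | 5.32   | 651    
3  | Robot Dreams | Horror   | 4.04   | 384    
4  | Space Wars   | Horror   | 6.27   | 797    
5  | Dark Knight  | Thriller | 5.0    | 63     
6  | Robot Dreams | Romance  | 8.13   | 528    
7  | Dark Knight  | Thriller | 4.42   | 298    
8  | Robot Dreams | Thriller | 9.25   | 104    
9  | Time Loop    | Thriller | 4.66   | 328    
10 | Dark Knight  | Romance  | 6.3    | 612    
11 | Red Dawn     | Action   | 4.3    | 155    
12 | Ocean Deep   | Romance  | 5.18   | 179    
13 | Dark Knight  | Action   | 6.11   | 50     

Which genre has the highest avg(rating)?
SELECT genre, AVG(rating) as val
FROM movies
GROUP BY genre
ORDER BY val DESC
LIMIT 1

Result: Romance with avg(rating) = 7.09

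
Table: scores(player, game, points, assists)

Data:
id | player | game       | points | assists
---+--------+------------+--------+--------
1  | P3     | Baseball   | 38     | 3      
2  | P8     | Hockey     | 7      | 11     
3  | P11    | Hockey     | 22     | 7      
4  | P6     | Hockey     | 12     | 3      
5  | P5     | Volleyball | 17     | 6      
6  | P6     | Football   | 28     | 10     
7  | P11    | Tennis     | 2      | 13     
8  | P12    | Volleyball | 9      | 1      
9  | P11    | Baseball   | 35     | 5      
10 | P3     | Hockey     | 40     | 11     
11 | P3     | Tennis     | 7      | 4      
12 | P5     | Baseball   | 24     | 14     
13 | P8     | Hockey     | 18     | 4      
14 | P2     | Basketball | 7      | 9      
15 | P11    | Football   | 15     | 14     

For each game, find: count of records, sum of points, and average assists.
SELECT game,
       COUNT(*) as cnt,
       SUM(points) as total_points,
       AVG(assists) as avg_assists
FROM scores
GROUP BY game

Result:
  Baseball: 3 records, 97 total points, 7.33 avg assists
  Basketball: 1 records, 7 total points, 9.00 avg assists
  Football: 2 records, 43 total points, 12.00 avg assists
  Hockey: 5 records, 99 total points, 7.20 avg assists
  Tennis: 2 records, 9 total points, 8.50 avg assists
  Volleyball: 2 records, 26 total points, 3.50 avg assists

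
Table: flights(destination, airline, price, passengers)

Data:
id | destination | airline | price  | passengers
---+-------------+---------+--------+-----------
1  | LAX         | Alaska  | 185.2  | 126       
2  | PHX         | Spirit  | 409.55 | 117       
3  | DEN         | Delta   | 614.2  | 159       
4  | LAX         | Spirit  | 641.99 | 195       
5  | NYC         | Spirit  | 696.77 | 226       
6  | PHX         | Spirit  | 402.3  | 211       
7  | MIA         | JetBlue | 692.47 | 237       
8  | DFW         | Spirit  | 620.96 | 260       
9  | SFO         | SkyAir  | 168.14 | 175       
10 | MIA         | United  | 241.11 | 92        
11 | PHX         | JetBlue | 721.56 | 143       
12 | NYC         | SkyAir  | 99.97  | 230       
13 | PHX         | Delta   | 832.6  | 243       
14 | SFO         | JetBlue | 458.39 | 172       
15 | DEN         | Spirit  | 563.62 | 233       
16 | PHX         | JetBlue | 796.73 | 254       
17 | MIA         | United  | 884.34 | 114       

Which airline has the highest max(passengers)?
SELECT airline, MAX(passengers) as val
FROM flights
GROUP BY airline
ORDER BY val DESC
LIMIT 1

Result: Spirit with max(passengers) = 260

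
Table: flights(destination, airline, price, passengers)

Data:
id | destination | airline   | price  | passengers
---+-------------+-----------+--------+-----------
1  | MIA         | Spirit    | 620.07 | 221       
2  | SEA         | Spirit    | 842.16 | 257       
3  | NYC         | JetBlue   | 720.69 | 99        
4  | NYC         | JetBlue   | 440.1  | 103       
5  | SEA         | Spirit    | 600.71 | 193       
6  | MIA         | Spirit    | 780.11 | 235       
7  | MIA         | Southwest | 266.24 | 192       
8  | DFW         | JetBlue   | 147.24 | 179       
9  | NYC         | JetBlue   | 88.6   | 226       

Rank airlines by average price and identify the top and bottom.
SELECT airline, AVG(price)
FROM flights
GROUP BY airline
ORDER BY AVG(price)

All groups:
  Southwest: 266.24
  JetBlue: 349.16
  Spirit: 710.76

Highest: Spirit (710.76)
Lowest: Southwest (266.24)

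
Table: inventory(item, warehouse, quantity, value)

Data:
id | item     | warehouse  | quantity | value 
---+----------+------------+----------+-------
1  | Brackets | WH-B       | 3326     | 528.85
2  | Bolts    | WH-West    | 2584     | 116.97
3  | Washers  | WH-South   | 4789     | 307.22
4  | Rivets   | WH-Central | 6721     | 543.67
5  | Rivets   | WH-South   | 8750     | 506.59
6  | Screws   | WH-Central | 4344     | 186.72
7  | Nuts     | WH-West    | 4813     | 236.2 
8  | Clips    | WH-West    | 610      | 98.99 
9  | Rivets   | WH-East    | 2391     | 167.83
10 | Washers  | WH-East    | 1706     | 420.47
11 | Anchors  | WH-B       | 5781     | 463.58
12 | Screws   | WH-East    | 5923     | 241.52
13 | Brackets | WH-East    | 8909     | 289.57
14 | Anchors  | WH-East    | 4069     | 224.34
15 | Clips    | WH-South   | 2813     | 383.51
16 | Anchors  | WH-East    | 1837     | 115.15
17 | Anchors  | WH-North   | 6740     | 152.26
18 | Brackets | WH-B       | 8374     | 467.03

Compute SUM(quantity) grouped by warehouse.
SELECT warehouse, SUM(quantity) as result
FROM inventory
GROUP BY warehouse

Result:
  WH-B: 17481
  WH-Central: 11065
  WH-East: 24835
  WH-North: 6740
  WH-South: 16352
  WH-West: 8007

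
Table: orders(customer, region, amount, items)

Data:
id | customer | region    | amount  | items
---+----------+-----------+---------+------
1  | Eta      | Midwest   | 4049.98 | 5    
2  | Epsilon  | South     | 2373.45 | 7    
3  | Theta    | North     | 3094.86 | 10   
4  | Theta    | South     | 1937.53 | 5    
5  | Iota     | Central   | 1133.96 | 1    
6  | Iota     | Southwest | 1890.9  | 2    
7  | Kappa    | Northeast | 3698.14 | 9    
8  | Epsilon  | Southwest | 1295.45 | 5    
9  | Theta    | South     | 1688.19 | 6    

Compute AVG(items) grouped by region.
SELECT region, AVG(items) as result
FROM orders
GROUP BY region

Result:
  Central: 1.00
  Midwest: 5.00
  North: 10.00
  Northeast: 9.00
  South: 6.00
  Southwest: 3.50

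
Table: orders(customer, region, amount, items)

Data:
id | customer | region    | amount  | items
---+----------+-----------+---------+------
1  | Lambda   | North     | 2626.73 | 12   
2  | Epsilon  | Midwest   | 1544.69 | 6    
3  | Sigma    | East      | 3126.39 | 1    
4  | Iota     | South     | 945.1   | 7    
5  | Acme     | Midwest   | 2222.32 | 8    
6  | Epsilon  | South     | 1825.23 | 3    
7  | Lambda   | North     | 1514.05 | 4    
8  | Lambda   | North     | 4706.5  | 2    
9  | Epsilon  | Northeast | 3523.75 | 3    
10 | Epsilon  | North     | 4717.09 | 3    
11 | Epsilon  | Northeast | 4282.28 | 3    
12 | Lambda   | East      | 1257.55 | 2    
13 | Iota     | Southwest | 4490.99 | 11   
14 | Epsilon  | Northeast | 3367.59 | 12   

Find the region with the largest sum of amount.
SELECT region, SUM(amount) as val
FROM orders
GROUP BY region
ORDER BY val DESC
LIMIT 1

Result: North with sum(amount) = 13564.37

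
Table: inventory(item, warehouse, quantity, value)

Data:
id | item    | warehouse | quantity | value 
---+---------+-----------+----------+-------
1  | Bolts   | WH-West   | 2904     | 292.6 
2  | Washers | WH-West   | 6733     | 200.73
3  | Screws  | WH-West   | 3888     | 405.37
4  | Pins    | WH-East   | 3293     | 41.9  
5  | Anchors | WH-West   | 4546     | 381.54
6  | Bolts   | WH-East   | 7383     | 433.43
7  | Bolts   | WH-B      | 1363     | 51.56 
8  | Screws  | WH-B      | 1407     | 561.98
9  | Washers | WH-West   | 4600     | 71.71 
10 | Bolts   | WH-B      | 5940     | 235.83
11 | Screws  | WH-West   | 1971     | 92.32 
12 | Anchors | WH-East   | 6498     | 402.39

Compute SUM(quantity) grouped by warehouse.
SELECT warehouse, SUM(quantity) as result
FROM inventory
GROUP BY warehouse

Result:
  WH-B: 8710
  WH-East: 17174
  WH-West: 24642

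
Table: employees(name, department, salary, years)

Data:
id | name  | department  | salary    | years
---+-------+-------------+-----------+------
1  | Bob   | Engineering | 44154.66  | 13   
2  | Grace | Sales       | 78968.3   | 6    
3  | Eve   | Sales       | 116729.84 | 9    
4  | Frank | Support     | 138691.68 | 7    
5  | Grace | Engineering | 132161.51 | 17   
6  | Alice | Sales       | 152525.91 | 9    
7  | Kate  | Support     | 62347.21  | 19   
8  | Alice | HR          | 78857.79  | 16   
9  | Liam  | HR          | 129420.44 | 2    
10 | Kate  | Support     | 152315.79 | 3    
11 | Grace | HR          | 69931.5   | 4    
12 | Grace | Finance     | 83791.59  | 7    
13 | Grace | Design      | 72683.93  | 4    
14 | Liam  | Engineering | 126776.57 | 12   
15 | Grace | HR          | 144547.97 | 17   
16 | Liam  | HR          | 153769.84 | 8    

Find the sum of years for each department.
SELECT department, SUM(years) as result
FROM employees
GROUP BY department

Result:
  Design: 4
  Engineering: 42
  Finance: 7
  HR: 47
  Sales: 24
  Support: 29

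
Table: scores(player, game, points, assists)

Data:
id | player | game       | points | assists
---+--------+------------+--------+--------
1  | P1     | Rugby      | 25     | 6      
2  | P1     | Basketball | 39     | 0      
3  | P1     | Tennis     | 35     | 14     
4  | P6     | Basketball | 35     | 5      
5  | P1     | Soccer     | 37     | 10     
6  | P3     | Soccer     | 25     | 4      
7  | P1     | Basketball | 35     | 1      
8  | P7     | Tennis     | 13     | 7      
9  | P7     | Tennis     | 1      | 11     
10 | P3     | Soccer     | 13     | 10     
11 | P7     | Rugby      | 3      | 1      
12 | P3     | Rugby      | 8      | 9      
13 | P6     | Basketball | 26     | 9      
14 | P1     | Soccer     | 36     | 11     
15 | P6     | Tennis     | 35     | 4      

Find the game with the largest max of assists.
SELECT game, MAX(assists) as val
FROM scores
GROUP BY game
ORDER BY val DESC
LIMIT 1

Result: Tennis with max(assists) = 14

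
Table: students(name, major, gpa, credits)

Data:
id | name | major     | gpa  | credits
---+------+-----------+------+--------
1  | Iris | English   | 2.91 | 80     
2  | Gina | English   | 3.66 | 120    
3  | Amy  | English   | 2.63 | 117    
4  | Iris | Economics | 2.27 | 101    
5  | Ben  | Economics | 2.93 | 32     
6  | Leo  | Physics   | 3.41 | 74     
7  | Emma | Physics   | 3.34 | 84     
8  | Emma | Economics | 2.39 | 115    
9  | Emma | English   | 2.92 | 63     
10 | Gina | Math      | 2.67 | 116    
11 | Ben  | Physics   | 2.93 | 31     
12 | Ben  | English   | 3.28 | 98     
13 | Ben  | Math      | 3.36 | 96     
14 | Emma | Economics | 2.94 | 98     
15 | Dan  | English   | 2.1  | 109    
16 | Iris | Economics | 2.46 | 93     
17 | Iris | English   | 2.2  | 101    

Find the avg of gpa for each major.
SELECT major, AVG(gpa) as result
FROM students
GROUP BY major

Result:
  Economics: 2.60
  English: 2.81
  Math: 3.02
  Physics: 3.23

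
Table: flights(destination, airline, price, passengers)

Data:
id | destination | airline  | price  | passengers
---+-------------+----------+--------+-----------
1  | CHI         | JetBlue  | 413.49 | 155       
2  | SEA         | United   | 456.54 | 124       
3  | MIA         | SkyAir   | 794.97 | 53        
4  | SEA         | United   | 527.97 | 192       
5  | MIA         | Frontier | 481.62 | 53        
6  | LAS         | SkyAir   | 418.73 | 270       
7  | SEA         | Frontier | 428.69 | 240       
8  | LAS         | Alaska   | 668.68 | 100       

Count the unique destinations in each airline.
SELECT airline, COUNT(DISTINCT destination)
FROM flights
GROUP BY airline

Result:
  Alaska: 1 distinct
  Frontier: 2 distinct
  JetBlue: 1 distinct
  SkyAir: 2 distinct
  United: 1 distinct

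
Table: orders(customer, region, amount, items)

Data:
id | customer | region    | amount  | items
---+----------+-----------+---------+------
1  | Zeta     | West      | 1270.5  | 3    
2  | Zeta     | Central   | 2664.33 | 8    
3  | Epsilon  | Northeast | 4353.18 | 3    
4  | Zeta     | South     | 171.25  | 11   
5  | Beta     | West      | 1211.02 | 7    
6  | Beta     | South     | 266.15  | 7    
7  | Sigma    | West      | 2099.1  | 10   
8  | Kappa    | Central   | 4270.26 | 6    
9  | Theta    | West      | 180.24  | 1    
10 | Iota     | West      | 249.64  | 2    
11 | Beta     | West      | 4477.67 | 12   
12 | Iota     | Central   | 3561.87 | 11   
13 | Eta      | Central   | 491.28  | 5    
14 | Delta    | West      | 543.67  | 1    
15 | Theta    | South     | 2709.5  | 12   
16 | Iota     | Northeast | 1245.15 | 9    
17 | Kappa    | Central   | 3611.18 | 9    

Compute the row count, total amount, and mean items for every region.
SELECT region,
       COUNT(*) as cnt,
       SUM(amount) as total_amount,
       AVG(items) as avg_items
FROM orders
GROUP BY region

Result:
  Central: 5 records, 14598.92 total amount, 7.80 avg items
  Northeast: 2 records, 5598.33 total amount, 6.00 avg items
  South: 3 records, 3146.90 total amount, 10.00 avg items
  West: 7 records, 10031.84 total amount, 5.14 avg items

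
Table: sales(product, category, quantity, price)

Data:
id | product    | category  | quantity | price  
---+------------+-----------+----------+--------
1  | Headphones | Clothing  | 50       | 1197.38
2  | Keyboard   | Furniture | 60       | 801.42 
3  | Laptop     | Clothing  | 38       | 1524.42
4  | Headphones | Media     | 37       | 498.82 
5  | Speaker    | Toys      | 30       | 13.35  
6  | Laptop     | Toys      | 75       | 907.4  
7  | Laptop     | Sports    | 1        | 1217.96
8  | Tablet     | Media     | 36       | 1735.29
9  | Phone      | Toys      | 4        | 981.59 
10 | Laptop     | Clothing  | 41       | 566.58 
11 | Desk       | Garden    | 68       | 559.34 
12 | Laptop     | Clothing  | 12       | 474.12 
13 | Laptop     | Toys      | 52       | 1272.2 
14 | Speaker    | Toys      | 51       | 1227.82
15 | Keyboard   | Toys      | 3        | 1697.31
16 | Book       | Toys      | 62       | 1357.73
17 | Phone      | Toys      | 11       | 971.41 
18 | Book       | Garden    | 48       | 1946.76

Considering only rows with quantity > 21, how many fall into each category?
SELECT category, COUNT(*)
FROM sales
WHERE quantity > 21
GROUP BY category

Note: WHERE filters rows before grouping.

Result:
  Clothing: 3
  Furniture: 1
  Garden: 2
  Media: 2
  Toys: 5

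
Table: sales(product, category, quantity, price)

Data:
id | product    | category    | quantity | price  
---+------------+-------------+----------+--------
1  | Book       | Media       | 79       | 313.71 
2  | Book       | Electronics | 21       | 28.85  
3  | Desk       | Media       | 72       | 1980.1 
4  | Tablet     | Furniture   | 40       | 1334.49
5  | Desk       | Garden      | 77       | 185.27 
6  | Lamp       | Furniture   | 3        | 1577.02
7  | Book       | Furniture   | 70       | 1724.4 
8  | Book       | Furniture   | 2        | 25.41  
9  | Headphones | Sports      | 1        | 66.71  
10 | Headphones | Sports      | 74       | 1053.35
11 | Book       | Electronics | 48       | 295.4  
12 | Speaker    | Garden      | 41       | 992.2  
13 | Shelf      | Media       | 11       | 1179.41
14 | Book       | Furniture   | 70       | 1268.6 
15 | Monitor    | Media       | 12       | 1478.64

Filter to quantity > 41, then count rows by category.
SELECT category, COUNT(*)
FROM sales
WHERE quantity > 41
GROUP BY category

Note: WHERE filters rows before grouping.

Result:
  Electronics: 1
  Furniture: 2
  Garden: 1
  Media: 2
  Sports: 1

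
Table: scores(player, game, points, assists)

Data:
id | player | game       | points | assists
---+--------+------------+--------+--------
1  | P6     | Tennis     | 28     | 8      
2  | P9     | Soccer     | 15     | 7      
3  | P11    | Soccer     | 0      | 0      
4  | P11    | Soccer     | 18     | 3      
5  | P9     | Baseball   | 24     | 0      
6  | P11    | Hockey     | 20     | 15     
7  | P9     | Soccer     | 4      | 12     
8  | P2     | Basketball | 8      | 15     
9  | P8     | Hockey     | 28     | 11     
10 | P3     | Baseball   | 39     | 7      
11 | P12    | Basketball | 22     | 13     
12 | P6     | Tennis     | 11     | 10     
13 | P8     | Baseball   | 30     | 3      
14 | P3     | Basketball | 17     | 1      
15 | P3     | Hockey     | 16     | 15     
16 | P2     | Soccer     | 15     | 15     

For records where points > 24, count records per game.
SELECT game, COUNT(*)
FROM scores
WHERE points > 24
GROUP BY game

Note: WHERE filters rows before grouping.

Result:
  Baseball: 2
  Hockey: 1
  Tennis: 1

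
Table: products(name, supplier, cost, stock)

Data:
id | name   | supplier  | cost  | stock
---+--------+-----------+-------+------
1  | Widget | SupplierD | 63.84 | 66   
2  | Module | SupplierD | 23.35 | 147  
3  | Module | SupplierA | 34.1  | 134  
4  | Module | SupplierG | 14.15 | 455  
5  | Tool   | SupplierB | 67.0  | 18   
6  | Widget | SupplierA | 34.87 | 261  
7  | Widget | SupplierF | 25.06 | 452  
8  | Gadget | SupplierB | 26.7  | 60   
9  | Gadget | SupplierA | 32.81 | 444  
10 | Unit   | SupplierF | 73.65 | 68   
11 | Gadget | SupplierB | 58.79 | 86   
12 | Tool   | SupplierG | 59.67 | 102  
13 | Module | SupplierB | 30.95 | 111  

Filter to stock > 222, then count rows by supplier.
SELECT supplier, COUNT(*)
FROM products
WHERE stock > 222
GROUP BY supplier

Note: WHERE filters rows before grouping.

Result:
  SupplierA: 2
  SupplierF: 1
  SupplierG: 1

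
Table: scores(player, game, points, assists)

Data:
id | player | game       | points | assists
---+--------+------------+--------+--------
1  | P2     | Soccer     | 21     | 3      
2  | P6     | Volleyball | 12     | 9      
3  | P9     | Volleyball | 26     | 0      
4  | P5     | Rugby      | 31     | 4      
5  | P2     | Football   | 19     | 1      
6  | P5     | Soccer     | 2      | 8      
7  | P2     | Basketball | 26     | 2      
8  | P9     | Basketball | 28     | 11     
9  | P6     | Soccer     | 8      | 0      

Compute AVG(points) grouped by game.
SELECT game, AVG(points) as result
FROM scores
GROUP BY game

Result:
  Basketball: 27.00
  Football: 19.00
  Rugby: 31.00
  Soccer: 10.33
  Volleyball: 19.00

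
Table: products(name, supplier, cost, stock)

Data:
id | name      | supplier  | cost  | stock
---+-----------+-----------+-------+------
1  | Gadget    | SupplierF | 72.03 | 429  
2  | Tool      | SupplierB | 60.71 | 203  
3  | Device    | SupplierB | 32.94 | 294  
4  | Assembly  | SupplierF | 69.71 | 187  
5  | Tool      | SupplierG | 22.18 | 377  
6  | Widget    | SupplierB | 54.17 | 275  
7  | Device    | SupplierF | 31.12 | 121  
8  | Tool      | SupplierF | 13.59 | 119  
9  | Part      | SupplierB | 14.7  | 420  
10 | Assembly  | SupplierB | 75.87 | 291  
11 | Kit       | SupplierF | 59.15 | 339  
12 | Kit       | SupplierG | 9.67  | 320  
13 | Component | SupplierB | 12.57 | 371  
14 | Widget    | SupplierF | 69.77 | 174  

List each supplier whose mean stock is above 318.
SELECT supplier, AVG(stock)
FROM products
GROUP BY supplier
HAVING AVG(stock) > 318

Result:
  SupplierG: avg=348.50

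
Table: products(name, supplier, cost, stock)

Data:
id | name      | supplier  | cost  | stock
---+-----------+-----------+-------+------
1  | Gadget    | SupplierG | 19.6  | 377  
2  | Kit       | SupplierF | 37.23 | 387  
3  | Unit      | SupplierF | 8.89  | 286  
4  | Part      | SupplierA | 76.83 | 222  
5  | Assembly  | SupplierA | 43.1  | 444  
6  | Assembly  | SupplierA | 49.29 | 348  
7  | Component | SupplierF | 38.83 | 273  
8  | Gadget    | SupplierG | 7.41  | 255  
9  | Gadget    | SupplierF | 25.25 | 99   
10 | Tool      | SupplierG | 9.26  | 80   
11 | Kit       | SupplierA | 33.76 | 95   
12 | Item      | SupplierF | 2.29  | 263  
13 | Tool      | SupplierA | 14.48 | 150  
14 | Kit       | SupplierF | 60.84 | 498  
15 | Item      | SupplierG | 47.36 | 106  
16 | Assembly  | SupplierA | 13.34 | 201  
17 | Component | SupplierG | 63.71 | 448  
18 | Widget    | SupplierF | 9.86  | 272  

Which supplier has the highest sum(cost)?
SELECT supplier, SUM(cost) as val
FROM products
GROUP BY supplier
ORDER BY val DESC
LIMIT 1

Result: SupplierA with sum(cost) = 230.80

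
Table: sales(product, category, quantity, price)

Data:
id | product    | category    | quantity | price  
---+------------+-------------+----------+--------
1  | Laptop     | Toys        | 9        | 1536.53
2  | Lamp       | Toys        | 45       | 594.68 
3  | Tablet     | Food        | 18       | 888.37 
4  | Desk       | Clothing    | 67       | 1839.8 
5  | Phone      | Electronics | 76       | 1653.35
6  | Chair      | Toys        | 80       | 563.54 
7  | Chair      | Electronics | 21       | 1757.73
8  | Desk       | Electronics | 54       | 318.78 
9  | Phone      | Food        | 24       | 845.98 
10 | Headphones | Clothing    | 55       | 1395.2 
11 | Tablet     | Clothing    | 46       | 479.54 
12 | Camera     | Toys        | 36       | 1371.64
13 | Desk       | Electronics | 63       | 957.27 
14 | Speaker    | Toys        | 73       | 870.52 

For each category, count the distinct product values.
SELECT category, COUNT(DISTINCT product)
FROM sales
GROUP BY category

Result:
  Clothing: 3 distinct
  Electronics: 3 distinct
  Food: 2 distinct
  Toys: 5 distinct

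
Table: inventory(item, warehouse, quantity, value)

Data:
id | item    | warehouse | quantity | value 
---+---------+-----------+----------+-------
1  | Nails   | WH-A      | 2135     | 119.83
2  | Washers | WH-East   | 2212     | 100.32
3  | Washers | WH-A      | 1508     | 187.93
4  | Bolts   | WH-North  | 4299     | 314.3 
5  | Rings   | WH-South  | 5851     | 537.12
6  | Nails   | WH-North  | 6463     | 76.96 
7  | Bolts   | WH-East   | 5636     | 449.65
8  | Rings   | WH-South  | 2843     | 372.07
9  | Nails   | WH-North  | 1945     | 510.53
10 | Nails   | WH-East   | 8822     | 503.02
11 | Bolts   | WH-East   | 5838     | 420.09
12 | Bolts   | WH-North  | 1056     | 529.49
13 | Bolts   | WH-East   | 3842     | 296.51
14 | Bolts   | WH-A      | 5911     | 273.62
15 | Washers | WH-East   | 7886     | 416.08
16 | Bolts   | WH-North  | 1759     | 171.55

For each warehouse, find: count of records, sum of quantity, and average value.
SELECT warehouse,
       COUNT(*) as cnt,
       SUM(quantity) as total_quantity,
       AVG(value) as avg_value
FROM inventory
GROUP BY warehouse

Result:
  WH-A: 3 records, 9554 total quantity, 193.79 avg value
  WH-East: 6 records, 34236 total quantity, 364.28 avg value
  WH-North: 5 records, 15522 total quantity, 320.57 avg value
  WH-South: 2 records, 8694 total quantity, 454.60 avg value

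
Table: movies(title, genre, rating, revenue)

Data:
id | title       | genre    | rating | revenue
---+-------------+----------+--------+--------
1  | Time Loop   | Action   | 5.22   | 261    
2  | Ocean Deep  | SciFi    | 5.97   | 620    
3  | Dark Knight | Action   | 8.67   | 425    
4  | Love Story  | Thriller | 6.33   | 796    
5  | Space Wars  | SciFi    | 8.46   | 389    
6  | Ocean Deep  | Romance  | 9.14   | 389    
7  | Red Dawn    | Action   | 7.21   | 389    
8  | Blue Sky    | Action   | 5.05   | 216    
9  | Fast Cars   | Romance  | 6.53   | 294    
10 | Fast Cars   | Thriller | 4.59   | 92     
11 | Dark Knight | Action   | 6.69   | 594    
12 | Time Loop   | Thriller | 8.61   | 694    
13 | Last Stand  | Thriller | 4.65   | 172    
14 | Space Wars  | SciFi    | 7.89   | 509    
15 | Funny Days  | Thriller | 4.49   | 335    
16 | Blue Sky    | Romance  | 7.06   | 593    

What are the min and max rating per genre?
SELECT genre, MIN(rating), MAX(rating)
FROM movies
GROUP BY genre

Result:
  Action: min=5.05, max=8.67
  Romance: min=6.53, max=9.14
  SciFi: min=5.97, max=8.46
  Thriller: min=4.49, max=8.61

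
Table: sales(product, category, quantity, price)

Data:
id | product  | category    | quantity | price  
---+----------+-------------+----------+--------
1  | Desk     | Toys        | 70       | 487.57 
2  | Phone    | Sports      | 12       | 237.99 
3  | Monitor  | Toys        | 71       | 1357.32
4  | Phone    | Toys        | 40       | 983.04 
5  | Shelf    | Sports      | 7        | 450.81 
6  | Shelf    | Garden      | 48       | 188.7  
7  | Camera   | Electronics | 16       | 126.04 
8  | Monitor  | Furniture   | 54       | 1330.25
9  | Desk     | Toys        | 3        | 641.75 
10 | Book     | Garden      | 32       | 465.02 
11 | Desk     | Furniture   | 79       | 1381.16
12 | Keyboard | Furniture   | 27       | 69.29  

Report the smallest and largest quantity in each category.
SELECT category, MIN(quantity), MAX(quantity)
FROM sales
GROUP BY category

Result:
  Electronics: min=16, max=16
  Furniture: min=27, max=79
  Garden: min=32, max=48
  Sports: min=7, max=12
  Toys: min=3, max=71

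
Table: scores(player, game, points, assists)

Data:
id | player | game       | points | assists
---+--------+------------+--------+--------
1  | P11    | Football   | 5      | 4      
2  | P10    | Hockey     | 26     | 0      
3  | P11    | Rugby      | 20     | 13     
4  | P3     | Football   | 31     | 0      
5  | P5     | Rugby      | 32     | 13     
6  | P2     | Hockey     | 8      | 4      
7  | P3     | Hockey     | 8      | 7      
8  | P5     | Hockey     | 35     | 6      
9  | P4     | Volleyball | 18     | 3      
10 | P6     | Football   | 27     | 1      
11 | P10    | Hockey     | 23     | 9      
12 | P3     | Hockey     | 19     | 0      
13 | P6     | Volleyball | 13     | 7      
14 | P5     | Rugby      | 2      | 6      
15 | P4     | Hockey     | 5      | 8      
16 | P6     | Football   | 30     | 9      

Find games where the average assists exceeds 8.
SELECT game, AVG(assists)
FROM scores
GROUP BY game
HAVING AVG(assists) > 8

Result:
  Rugby: avg=10.67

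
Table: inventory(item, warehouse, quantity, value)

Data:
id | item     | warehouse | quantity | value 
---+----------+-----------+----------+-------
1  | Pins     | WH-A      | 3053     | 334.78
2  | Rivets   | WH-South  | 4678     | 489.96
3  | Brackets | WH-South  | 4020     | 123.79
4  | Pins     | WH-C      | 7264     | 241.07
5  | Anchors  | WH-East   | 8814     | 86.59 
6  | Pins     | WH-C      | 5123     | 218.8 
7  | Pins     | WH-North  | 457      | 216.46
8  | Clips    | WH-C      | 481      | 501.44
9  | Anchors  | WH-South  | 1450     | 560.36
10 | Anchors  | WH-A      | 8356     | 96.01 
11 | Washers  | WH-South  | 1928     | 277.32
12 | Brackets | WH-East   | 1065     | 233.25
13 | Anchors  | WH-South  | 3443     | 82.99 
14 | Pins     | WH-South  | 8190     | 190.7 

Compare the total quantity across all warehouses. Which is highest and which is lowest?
SELECT warehouse, SUM(quantity)
FROM inventory
GROUP BY warehouse
ORDER BY SUM(quantity)

All groups:
  WH-North: 457
  WH-East: 9879
  WH-A: 11409
  WH-C: 12868
  WH-South: 23709

Highest: WH-South (23709)
Lowest: WH-North (457)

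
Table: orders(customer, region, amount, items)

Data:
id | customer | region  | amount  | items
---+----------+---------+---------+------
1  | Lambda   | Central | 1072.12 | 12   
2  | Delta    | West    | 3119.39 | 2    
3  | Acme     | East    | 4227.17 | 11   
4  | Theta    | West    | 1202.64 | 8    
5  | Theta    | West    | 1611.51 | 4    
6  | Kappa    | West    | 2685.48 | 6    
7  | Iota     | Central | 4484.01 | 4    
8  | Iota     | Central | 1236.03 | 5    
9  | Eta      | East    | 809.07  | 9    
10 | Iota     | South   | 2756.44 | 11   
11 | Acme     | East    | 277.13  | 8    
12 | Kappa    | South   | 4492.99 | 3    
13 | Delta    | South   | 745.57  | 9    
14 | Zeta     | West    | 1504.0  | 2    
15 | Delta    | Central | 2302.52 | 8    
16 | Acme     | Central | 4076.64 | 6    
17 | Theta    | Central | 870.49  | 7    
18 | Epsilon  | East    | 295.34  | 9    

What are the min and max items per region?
SELECT region, MIN(items), MAX(items)
FROM orders
GROUP BY region

Result:
  Central: min=4, max=12
  East: min=8, max=11
  South: min=3, max=11
  West: min=2, max=8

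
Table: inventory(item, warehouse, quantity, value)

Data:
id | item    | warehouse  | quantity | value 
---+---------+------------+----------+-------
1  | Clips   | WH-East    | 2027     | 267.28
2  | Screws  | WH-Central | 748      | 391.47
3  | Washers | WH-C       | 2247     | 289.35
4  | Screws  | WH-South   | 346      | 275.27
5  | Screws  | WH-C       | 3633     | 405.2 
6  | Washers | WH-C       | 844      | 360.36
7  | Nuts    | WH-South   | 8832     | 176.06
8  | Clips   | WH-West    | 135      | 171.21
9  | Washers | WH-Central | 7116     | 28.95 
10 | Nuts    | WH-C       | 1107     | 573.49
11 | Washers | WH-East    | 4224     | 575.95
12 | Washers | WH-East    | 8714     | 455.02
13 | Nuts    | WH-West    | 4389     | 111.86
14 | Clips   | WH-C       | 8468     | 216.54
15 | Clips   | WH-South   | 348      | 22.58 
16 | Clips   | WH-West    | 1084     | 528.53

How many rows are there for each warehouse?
SELECT warehouse, COUNT(*) as count
FROM inventory
GROUP BY warehouse

Result:
  WH-C: 5
  WH-Central: 2
  WH-East: 3
  WH-South: 3
  WH-West: 3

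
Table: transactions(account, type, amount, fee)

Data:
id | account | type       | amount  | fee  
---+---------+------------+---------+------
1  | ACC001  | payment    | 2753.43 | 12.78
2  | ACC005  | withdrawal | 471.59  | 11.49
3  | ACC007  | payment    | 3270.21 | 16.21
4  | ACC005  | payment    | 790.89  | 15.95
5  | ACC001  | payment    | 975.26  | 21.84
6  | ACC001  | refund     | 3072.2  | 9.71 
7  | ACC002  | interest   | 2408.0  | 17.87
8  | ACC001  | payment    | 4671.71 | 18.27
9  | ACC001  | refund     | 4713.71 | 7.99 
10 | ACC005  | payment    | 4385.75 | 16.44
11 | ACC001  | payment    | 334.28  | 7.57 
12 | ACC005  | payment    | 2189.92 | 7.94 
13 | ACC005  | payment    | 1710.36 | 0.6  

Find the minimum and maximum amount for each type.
SELECT type, MIN(amount), MAX(amount)
FROM transactions
GROUP BY type

Result:
  interest: min=2408.00, max=2408.00
  payment: min=334.28, max=4671.71
  refund: min=3072.20, max=4713.71
  withdrawal: min=471.59, max=471.59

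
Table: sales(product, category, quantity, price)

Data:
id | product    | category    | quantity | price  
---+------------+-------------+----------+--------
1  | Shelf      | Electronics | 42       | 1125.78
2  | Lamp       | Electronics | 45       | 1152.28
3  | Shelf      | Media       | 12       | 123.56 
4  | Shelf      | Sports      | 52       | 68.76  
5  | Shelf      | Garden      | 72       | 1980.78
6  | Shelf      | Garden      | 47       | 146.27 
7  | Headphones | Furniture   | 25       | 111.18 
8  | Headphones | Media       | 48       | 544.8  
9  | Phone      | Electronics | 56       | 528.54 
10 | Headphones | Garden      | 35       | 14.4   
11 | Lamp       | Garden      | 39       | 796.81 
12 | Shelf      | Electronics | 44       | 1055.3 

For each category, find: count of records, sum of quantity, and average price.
SELECT category,
       COUNT(*) as cnt,
       SUM(quantity) as total_quantity,
       AVG(price) as avg_price
FROM sales
GROUP BY category

Result:
  Electronics: 4 records, 187 total quantity, 965.48 avg price
  Furniture: 1 records, 25 total quantity, 111.18 avg price
  Garden: 4 records, 193 total quantity, 734.57 avg price
  Media: 2 records, 60 total quantity, 334.18 avg price
  Sports: 1 records, 52 total quantity, 68.76 avg price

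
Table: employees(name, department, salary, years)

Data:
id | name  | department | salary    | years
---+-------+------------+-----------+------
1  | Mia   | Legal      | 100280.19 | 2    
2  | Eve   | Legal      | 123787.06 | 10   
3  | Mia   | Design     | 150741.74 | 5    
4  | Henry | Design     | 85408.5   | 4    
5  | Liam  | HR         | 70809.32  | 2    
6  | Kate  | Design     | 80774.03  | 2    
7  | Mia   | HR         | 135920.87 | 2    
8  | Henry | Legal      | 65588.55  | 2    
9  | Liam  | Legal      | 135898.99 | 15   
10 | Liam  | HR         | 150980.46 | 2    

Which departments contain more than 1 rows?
SELECT department, COUNT(*) as cnt
FROM employees
GROUP BY department
HAVING COUNT(*) > 1

Result:
  Design: 3
  HR: 3
  Legal: 4

Note: HAVING filters groups after aggregation, WHERE filters rows before.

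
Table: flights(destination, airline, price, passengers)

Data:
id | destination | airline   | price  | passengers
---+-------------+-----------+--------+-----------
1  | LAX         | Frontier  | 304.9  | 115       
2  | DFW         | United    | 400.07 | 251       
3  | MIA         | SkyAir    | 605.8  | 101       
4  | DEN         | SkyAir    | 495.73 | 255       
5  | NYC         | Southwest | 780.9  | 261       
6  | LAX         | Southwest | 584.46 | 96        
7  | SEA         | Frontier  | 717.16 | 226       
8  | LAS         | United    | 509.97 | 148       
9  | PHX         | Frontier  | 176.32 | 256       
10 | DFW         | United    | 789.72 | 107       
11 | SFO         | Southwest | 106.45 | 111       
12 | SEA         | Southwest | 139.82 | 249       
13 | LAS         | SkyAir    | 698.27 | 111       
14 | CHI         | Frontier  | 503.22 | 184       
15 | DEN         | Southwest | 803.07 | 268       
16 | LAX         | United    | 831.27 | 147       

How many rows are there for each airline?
SELECT airline, COUNT(*) as count
FROM flights
GROUP BY airline

Result:
  Frontier: 4
  SkyAir: 3
  Southwest: 5
  United: 4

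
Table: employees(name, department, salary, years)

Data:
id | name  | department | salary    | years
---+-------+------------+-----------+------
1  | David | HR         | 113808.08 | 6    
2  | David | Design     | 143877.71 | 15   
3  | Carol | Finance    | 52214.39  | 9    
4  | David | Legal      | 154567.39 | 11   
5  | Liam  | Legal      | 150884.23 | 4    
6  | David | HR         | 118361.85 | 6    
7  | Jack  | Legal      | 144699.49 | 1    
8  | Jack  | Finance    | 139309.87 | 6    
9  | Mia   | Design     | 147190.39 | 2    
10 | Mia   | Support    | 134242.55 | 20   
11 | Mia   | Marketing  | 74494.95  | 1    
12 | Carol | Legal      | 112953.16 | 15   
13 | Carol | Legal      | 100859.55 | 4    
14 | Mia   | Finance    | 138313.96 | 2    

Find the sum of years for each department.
SELECT department, SUM(years) as result
FROM employees
GROUP BY department

Result:
  Design: 17
  Finance: 17
  HR: 12
  Legal: 35
  Marketing: 1
  Support: 20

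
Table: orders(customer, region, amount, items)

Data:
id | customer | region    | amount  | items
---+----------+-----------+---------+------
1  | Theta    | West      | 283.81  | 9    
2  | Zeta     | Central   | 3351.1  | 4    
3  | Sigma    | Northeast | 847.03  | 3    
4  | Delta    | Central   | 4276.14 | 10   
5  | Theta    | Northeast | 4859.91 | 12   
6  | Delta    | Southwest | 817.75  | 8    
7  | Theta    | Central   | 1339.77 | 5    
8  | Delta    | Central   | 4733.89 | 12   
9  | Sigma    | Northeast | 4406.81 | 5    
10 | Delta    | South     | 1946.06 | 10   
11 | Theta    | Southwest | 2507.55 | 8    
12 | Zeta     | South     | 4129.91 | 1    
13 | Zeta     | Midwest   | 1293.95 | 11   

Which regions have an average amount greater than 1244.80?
SELECT region, AVG(amount)
FROM orders
GROUP BY region
HAVING AVG(amount) > 1244.80

Result:
  Central: avg=3425.23
  Midwest: avg=1293.95
  Northeast: avg=3371.25
  South: avg=3037.99
  Southwest: avg=1662.65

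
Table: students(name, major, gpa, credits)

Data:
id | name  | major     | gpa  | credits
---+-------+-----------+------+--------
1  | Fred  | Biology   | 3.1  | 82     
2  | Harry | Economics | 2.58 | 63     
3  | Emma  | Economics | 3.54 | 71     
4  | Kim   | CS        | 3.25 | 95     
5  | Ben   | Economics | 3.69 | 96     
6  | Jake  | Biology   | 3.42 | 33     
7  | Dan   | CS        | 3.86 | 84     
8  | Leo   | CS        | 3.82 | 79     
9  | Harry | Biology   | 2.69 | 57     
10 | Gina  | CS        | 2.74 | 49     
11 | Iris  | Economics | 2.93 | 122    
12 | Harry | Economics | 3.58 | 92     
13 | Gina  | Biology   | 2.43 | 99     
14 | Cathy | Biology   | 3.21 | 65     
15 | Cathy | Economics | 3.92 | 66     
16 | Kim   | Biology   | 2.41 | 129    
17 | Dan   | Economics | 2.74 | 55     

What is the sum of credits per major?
SELECT major, SUM(credits) as result
FROM students
GROUP BY major

Result:
  Biology: 465
  CS: 307
  Economics: 565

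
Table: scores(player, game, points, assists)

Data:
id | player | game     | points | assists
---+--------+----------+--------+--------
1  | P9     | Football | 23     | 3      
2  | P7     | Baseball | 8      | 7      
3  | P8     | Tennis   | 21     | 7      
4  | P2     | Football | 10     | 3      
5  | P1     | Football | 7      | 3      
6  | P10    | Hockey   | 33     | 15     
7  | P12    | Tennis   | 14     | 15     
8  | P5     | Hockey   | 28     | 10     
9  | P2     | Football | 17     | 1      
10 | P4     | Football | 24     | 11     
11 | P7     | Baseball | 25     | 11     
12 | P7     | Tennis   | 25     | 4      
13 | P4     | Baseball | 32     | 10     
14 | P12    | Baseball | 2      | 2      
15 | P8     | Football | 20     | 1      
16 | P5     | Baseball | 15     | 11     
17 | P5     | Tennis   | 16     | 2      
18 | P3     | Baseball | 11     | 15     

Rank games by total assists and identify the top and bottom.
SELECT game, SUM(assists)
FROM scores
GROUP BY game
ORDER BY SUM(assists)

All groups:
  Football: 22
  Hockey: 25
  Tennis: 28
  Baseball: 56

Highest: Baseball (56)
Lowest: Football (22)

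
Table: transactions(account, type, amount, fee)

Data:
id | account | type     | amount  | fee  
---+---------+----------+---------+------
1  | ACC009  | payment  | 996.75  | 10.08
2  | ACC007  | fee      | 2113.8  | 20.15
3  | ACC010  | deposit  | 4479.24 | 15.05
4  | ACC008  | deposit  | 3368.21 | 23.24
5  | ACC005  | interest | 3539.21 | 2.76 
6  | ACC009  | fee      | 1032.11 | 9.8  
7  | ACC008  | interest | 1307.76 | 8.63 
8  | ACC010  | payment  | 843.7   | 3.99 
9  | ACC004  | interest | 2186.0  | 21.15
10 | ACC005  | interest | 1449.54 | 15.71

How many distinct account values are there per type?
SELECT type, COUNT(DISTINCT account)
FROM transactions
GROUP BY type

Result:
  deposit: 2 distinct
  fee: 2 distinct
  interest: 3 distinct
  payment: 2 distinct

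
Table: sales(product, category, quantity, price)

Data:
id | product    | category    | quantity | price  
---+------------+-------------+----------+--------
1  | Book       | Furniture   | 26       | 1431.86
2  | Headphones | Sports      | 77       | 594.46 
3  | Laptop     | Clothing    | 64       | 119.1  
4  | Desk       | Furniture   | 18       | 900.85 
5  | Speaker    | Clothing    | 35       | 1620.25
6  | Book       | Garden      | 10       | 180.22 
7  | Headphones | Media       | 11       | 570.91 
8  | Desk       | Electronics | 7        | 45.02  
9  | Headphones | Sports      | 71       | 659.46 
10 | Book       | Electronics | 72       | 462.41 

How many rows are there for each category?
SELECT category, COUNT(*) as count
FROM sales
GROUP BY category

Result:
  Clothing: 2
  Electronics: 2
  Furniture: 2
  Garden: 1
  Media: 1
  Sports: 2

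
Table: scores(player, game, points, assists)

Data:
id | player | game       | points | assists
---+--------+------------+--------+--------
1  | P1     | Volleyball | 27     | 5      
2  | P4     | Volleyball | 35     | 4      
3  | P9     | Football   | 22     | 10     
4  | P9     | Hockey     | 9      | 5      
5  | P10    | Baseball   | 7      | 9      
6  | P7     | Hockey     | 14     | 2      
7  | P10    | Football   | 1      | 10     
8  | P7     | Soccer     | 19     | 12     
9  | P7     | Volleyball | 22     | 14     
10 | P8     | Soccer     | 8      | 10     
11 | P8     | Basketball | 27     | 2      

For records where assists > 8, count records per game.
SELECT game, COUNT(*)
FROM scores
WHERE assists > 8
GROUP BY game

Note: WHERE filters rows before grouping.

Result:
  Baseball: 1
  Football: 2
  Soccer: 2
  Volleyball: 1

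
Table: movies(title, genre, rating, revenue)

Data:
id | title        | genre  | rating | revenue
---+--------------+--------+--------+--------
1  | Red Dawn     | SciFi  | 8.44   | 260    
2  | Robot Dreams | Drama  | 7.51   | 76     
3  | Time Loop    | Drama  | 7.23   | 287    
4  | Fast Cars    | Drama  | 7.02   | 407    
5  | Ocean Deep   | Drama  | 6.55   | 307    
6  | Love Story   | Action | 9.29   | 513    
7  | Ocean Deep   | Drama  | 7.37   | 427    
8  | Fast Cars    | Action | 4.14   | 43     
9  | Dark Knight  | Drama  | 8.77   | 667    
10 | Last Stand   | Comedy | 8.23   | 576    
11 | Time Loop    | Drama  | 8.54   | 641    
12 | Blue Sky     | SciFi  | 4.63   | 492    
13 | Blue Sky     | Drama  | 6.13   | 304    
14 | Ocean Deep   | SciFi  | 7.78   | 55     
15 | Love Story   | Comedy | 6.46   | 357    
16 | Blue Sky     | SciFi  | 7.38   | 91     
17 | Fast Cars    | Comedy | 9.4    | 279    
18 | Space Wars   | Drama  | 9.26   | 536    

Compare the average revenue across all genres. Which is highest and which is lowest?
SELECT genre, AVG(revenue)
FROM movies
GROUP BY genre
ORDER BY AVG(revenue)

All groups:
  SciFi: 224.50
  Action: 278.00
  Comedy: 404.00
  Drama: 405.78

Highest: Drama (405.78)
Lowest: SciFi (224.50)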